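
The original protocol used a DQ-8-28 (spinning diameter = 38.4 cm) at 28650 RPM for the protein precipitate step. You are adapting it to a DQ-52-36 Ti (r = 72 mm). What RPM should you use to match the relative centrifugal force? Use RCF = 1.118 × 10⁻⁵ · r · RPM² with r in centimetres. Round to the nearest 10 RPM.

Original rotor: r = 38.4 / 2 = 19.2 cm
RCF_original = 1.118 × 10⁻⁵ × 19.2 × (28650)² = 1.118 × 10⁻⁵ × 19.2 × 820,822,500 ≈ 176,194.5 × g
Your rotor: r = 72 mm = 7.2 cm
176,194.5 = 1.118 × 10⁻⁵ × 7.2 × N²
N² = 176,194.5 / (8.0496 × 10⁻⁵) = 2,188,860,316
N ≈ √2,188,860,316 ≈ 46,785.3

≈ 46790 RPM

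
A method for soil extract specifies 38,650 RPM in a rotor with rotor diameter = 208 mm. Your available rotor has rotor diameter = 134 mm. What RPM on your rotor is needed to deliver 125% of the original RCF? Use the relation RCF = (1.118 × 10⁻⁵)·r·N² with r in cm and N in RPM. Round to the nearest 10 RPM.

Original rotor: r = 208 mm / 2 = 104 mm = 10.4 cm
RCF = 1.118 × 10⁻⁵ × r × N²
RCF_original = 1.118 × 10⁻⁵ × 10.4 × (38650)² = 1.118 × 10⁻⁵ × 10.4 × 1,493,822,500 ≈ 173,689.7 × g
Target RCF = 1.25 × 173,689.7 ≈ 217,112.1 × g
Your rotor: r = 134 mm / 2 = 67 mm = 6.7 cm
217,112.1 = 1.118 × 10⁻⁵ × 6.7 × N²
N² = 217,112.1 / (7.4906 × 10⁻⁵) = 2,898,460,737
N ≈ √2,898,460,737 ≈ 53,837.4

≈ 53840 RPM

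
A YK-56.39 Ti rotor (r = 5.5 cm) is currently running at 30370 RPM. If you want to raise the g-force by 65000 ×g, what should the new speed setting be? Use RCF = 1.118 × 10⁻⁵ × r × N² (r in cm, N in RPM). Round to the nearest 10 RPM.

Current RCF = 1.118 × 10⁻⁵ × 5.5 × (30370)² = 1.118 × 10⁻⁵ × 5.5 × 922,336,900 ≈ 56,714.5 × g
Target RCF = 56,714.5 + 65,000 = 121,714.5 × g
N² = 121,714.5 / (6.149 × 10⁻⁵) = 1,979,419,418
N ≈ √1,979,419,418 ≈ 44,490.7

44490 RPM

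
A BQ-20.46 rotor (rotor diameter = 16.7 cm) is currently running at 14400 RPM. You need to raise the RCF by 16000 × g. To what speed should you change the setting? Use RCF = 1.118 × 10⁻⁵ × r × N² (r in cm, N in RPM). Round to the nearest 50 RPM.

r = 16.7 / 2 = 8.35 cm
Current RCF = 1.118 × 10⁻⁵ × 8.35 × (14400)² = 1.118 × 10⁻⁵ × 8.35 × 207,360,000 ≈ 19,357.7 × g
Target RCF = 19,357.7 + 16,000 = 35,357.7 × g
N² = 35,357.7 / (9.3353 × 10⁻⁵) = 378,752,691
N ≈ √378,752,691 ≈ 19,461.6

≈ 19450 RPM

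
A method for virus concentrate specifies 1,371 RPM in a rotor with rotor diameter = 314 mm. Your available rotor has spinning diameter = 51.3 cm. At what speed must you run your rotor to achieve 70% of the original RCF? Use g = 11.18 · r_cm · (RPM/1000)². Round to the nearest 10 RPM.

≈ 900 RPM

Original rotor: r = 314 mm / 2 = 157 mm = 15.7 cm
RCF = 11.18 × r × (N/1000)²
RCF_original = 11.18 × 15.7 × (1.371)² = 11.18 × 15.7 × 1.879641 ≈ 329.9 × g
Target RCF = 0.7 × 329.9 ≈ 230.9 × g
Your rotor: r = 51.3 / 2 = 25.65 cm
230.9 = 11.18 × 25.65 × (N/1000)²
(N/1000)² = 230.9 / 286.767 = 0.8051833
N = 1000 × √0.8051833 ≈ 897.3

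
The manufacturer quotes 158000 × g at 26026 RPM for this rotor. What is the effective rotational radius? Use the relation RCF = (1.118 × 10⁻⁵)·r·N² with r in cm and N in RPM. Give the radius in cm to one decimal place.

158000 = 1.118 × 10⁻⁵ × r × (26026)²
r = 158000 / (1.118 × 10⁻⁵ × 677,352,676) = 158000 / 7572.803 ≈ 20.864 cm

≈ 20.9 cm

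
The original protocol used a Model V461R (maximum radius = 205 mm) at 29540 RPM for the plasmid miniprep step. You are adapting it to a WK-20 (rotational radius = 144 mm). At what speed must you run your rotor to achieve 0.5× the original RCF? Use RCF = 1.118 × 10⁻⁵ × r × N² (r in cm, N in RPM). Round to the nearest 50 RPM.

Original rotor: r = 205 mm = 20.5 cm
RCF = 1.118 × 10⁻⁵ × r × N²
RCF_original = 1.118 × 10⁻⁵ × 20.5 × (29540)² = 1.118 × 10⁻⁵ × 20.5 × 872,611,600 ≈ 199,993.9 × g
Target RCF = 0.5 × 199,993.9 ≈ 99,996.9 × g
Your rotor: r = 144 mm = 14.4 cm
99,996.9 = 1.118 × 10⁻⁵ × 14.4 × N²
N² = 99,996.9 / (16.0992 × 10⁻⁵) = 621,129,621
N ≈ √621,129,621 ≈ 24,922.5

≈ 24900 RPM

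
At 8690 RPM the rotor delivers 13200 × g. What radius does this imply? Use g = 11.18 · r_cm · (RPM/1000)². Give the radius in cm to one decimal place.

13200 = 11.18 × r × (8.69)²
r = 13200 / (11.18 × 75.5161) = 13200 / 844.27 ≈ 15.635 cm

≈ 15.6 cm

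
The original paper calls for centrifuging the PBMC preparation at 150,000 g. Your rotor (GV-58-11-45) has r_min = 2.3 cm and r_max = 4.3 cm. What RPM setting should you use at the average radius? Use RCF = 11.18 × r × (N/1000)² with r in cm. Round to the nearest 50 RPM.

r_avg = (2.3 + 4.3) / 2 = 3.3 cm
RCF = 11.18 × r × (N/1000)²
150,000 = 11.18 × 3.3 × (N/1000)²
(N/1000)² = 150,000 / 36.894 = 4065.702
N = 1000 × √4065.702 ≈ 63,762.9

≈ 63750 RPM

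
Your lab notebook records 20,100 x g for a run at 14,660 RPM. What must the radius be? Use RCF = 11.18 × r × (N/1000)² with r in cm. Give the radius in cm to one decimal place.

≈ 8.4 cm

RCF = 11.18 × r × (N/1000)²
20100 = 11.18 × r × (14.66)²
r = 20100 / (11.18 × 214.9156) = 20100 / 2402.756 ≈ 8.365 cm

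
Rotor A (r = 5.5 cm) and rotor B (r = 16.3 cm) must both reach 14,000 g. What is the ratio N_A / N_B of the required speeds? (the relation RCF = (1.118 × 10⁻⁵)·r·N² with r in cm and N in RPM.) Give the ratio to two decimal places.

At fixed RCF, N ∝ 1/√r, so N_A/N_B = √(r_B/r_A) = √(16.3/5.5) = √2.963636 = 1.7215.

1.72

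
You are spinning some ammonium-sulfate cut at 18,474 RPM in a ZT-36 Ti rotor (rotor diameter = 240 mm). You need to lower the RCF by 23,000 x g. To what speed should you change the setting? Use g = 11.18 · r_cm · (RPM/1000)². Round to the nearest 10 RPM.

r = 240 mm / 2 = 120 mm = 12 cm
Current RCF = 11.18 × 12 × (18.474)² = 11.18 × 12 × 341.288676 ≈ 45,787.3 × g
Target RCF = 45,787.3 − 23,000 = 22,787.3 × g
(N/1000)² = 22,787.3 / 134.16 = 169.8517
N = 1000 × √169.8517 ≈ 13,032.7

13030 RPM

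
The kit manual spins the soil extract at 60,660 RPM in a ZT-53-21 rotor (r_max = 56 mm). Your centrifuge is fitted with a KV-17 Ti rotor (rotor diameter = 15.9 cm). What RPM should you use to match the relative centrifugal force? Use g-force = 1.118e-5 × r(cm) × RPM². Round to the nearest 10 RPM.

Original rotor: r = 56 mm = 5.6 cm
RCF_original = 1.118 × 10⁻⁵ × 5.6 × (60660)² = 1.118 × 10⁻⁵ × 5.6 × 3,679,635,600 ≈ 230,374.6 × g
Your rotor: r = 15.9 / 2 = 7.95 cm
230,374.6 = 1.118 × 10⁻⁵ × 7.95 × N²
N² = 230,374.6 / (8.8881 × 10⁻⁵) = 2,591,944,285
N ≈ √2,591,944,285 ≈ 50,911.1

≈ 50910 RPM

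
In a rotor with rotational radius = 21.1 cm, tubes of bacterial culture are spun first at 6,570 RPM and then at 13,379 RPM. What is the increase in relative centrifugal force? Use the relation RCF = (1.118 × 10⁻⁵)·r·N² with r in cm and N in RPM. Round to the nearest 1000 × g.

RCF₁ = 1.118 × 10⁻⁵ × 21.1 × (6570)² = 1.118 × 10⁻⁵ × 21.1 × 43,164,900 ≈ 10,182.5 × g
RCF₂ = 1.118 × 10⁻⁵ × 21.1 × (13379)² = 1.118 × 10⁻⁵ × 21.1 × 178,997,641 ≈ 42,225.2 × g
Increase = 42,225.2 − 10,182.5 = 32,042.7

≈ 32000 x g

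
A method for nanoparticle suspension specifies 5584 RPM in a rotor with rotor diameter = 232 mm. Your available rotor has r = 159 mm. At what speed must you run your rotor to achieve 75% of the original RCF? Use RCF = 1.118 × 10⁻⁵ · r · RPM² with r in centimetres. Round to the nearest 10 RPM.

Original rotor: r = 232 mm / 2 = 116 mm = 11.6 cm
RCF_original = 1.118 × 10⁻⁵ × 11.6 × (5584)² = 1.118 × 10⁻⁵ × 11.6 × 31,181,056 ≈ 4,043.8 × g
Target RCF = 0.75 × 4,043.8 ≈ 3,032.9 × g
Your rotor: r = 159 mm = 15.9 cm
3,032.9 = 1.118 × 10⁻⁵ × 15.9 × N²
N² = 3,032.9 / (17.7762 × 10⁻⁵) = 17,061,577
N ≈ √17,061,577 ≈ 4,130.6

4130 RPM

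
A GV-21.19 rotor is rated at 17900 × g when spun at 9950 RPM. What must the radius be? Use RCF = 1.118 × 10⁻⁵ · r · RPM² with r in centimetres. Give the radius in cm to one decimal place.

16.2 cm

17900 = 1.118 × 10⁻⁵ × r × (9950)²
r = 17900 / (1.118 × 10⁻⁵ × 99,002,500) = 17900 / 1106.848 ≈ 16.172 cm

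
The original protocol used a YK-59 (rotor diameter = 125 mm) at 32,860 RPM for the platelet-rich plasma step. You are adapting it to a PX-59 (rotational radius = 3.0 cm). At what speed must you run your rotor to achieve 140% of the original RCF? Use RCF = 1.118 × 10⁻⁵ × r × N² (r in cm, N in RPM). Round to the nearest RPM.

Original rotor: r = 125 mm / 2 = 62.5 mm = 6.25 cm
RCF_original = 1.118 × 10⁻⁵ × 6.25 × (32860)² = 1.118 × 10⁻⁵ × 6.25 × 1,079,779,600 ≈ 75,449.6 × g
Target RCF = 1.4 × 75,449.6 ≈ 105,629.4 × g
105,629.4 = 1.118 × 10⁻⁵ × 3 × N²
N² = 105,629.4 / (3.354 × 10⁻⁵) = 3,149,355,993
N ≈ √3,149,355,993 ≈ 56,119.1

56119 RPM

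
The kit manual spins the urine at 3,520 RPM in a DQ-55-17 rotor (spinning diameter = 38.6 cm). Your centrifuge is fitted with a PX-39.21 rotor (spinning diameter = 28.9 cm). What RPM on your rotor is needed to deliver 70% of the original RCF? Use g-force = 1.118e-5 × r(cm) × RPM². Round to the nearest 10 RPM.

≈ 3400 RPM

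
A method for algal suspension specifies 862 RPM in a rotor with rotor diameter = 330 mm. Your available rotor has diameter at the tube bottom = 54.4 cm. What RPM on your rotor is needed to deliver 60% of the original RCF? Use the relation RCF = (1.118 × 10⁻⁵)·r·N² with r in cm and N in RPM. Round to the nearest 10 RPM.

≈ 520 RPM

Original rotor: r = 330 mm / 2 = 165 mm = 16.5 cm
RCF_original = 1.118 × 10⁻⁵ × 16.5 × (862)² = 1.118 × 10⁻⁵ × 16.5 × 743,044 ≈ 137.1 × g
Target RCF = 0.6 × 137.1 ≈ 82.3 × g
Your rotor: r = 54.4 / 2 = 27.2 cm
82.3 = 1.118 × 10⁻⁵ × 27.2 × N²
N² = 82.3 / (30.4096 × 10⁻⁵) = 270,638
N ≈ √270,638 ≈ 520.2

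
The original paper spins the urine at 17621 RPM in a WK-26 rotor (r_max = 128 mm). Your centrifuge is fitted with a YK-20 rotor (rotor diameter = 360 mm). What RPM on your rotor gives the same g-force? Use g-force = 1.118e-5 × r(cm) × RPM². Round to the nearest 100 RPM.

14900 RPM

Original rotor: r = 128 mm = 12.8 cm
RCF_original = 1.118 × 10⁻⁵ × 12.8 × (17621)² = 1.118 × 10⁻⁵ × 12.8 × 310,499,641 ≈ 44,433.7 × g
Your rotor: r = 360 mm / 2 = 180 mm = 18 cm
44,433.7 = 1.118 × 10⁻⁵ × 18 × N²
N² = 44,433.7 / (20.124 × 10⁻⁵) = 220,799,543
N ≈ √220,799,543 ≈ 14,859.3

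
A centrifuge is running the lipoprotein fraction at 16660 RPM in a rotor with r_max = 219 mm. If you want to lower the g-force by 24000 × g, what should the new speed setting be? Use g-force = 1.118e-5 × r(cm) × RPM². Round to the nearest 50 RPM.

r = 219 mm = 21.9 cm
Current RCF = 1.118 × 10⁻⁵ × 21.9 × (16660)² = 1.118 × 10⁻⁵ × 21.9 × 277,555,600 ≈ 67,957.3 × g
Target RCF = 67,957.3 − 24,000 = 43,957.3 × g
N² = 43,957.3 / (24.4842 × 10⁻⁵) = 179,533,332
N ≈ √179,533,332 ≈ 13,399.0

≈ 13400 RPM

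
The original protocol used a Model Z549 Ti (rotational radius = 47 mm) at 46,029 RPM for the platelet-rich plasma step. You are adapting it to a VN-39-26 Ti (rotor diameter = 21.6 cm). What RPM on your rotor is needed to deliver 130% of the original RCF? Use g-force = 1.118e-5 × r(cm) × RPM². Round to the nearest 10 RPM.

≈ 34620 RPM

Original rotor: r = 47 mm = 4.7 cm
RCF_original = 1.118 × 10⁻⁵ × 4.7 × (46029)² = 1.118 × 10⁻⁵ × 4.7 × 2,118,668,841 ≈ 111,327.6 × g
Target RCF = 1.3 × 111,327.6 ≈ 144,725.9 × g
Your rotor: r = 21.6 / 2 = 10.8 cm
144,725.9 = 1.118 × 10⁻⁵ × 10.8 × N²
N² = 144,725.9 / (12.0744 × 10⁻⁵) = 1,198,617,737
N ≈ √1,198,617,737 ≈ 34,621.1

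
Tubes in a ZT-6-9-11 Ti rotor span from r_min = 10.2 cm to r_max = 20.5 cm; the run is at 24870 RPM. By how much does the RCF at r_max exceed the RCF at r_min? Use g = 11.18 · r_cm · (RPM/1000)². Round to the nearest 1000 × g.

ΔRCF = 11.18 × (r_max − r_min) × (N/1000)² = 11.18 × 10.3 × 618.5169 ≈ 71,224.7

≈ 71000 x g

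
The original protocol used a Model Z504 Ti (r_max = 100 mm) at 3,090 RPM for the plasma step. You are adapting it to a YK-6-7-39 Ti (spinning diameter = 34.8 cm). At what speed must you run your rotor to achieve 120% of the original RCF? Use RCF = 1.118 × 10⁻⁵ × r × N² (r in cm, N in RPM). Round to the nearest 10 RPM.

2570 RPM

Original rotor: r = 100 mm = 10.0 cm
RCF_original = 1.118 × 10⁻⁵ × 10 × (3090)² = 1.118 × 10⁻⁵ × 10 × 9,548,100 ≈ 1,067.5 × g
Target RCF = 1.2 × 1,067.5 ≈ 1,281 × g
Your rotor: r = 34.8 / 2 = 17.4 cm
1,281 = 1.118 × 10⁻⁵ × 17.4 × N²
N² = 1,281 / (19.4532 × 10⁻⁵) = 6,585,035
N ≈ √6,585,035 ≈ 2,566.1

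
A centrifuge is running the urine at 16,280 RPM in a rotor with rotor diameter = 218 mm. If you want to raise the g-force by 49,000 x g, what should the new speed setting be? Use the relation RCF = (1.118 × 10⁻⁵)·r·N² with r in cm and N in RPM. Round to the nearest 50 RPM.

r = 218 mm / 2 = 109 mm = 10.9 cm
Current RCF = 1.118 × 10⁻⁵ × 10.9 × (16280)² = 1.118 × 10⁻⁵ × 10.9 × 265,038,400 ≈ 32,298.1 × g
Target RCF = 32,298.1 + 49,000 = 81,298.1 × g
N² = 81,298.1 / (12.1862 × 10⁻⁵) = 667,132,494
N ≈ √667,132,494 ≈ 25,828.9

N₂ ≈ 25850 RPM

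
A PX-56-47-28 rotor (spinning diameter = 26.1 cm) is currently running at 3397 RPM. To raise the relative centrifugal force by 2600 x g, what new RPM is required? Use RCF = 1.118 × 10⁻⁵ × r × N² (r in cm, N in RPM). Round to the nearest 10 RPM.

N₂ ≈ 5420 RPM

r = 26.1 / 2 = 13.05 cm
Current RCF = 1.118 × 10⁻⁵ × 13.05 × (3397)² = 1.118 × 10⁻⁵ × 13.05 × 11,539,609 ≈ 1,683.6 × g
Target RCF = 1,683.6 + 2,600 = 4,283.6 × g
N² = 4,283.6 / (14.5899 × 10⁻⁵) = 29,360,037
N ≈ √29,360,037 ≈ 5,418.5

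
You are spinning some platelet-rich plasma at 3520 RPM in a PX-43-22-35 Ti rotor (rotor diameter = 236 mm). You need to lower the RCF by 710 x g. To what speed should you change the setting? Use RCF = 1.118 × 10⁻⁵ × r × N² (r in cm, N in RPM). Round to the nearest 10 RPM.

r = 236 mm / 2 = 118 mm = 11.8 cm
Current RCF = 1.118 × 10⁻⁵ × 11.8 × (3520)² = 1.118 × 10⁻⁵ × 11.8 × 12,390,400 ≈ 1,634.6 × g
Target RCF = 1,634.6 − 710 = 924.6 × g
N² = 924.6 / (13.1924 × 10⁻⁵) = 7,008,581
N ≈ √7,008,581 ≈ 2,647.4

2650 RPM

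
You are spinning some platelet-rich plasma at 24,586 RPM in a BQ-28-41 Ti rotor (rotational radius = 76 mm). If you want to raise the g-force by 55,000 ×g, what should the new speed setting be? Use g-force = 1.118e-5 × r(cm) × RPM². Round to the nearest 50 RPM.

35400 RPM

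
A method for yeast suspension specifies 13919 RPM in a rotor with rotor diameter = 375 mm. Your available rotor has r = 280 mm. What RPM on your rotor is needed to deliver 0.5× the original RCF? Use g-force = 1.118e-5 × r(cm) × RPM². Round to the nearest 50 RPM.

8050 RPM

Original rotor: r = 375 mm / 2 = 187.5 mm = 18.75 cm
RCF_original = 1.118 × 10⁻⁵ × 18.75 × (13919)² = 1.118 × 10⁻⁵ × 18.75 × 193,738,561 ≈ 40,612.4 × g
Target RCF = 0.5 × 40,612.4 ≈ 20,306.2 × g
Your rotor: r = 280 mm = 28.0 cm
20,306.2 = 1.118 × 10⁻⁵ × 28 × N²
N² = 20,306.2 / (31.304 × 10⁻⁵) = 64,867,749
N ≈ √64,867,749 ≈ 8,054.1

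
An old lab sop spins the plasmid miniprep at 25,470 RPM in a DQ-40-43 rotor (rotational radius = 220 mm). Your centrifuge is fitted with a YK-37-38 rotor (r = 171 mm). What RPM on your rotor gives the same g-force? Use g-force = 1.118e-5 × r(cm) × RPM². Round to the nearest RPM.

≈ 28890 RPM

Original rotor: r = 220 mm = 22.0 cm
RCF_original = 1.118 × 10⁻⁵ × 22 × (25470)² = 1.118 × 10⁻⁵ × 22 × 648,720,900 ≈ 159,559.4 × g
Your rotor: r = 171 mm = 17.1 cm
159,559.4 = 1.118 × 10⁻⁵ × 17.1 × N²
N² = 159,559.4 / (19.1178 × 10⁻⁵) = 834,611,723
N ≈ √834,611,723 ≈ 28,889.6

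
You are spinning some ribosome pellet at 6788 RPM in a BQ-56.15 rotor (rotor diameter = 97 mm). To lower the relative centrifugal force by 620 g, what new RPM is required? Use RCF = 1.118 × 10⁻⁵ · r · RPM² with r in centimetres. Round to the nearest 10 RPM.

≈ 5890 RPM

r = 97 mm / 2 = 48.5 mm = 4.85 cm
Current RCF = 1.118 × 10⁻⁵ × 4.85 × (6788)² = 1.118 × 10⁻⁵ × 4.85 × 46,076,944 ≈ 2,498.4 × g
Target RCF = 2,498.4 − 620 = 1,878.4 × g
N² = 1,878.4 / (5.4223 × 10⁻⁵) = 34,642,126
N ≈ √34,642,126 ≈ 5,885.8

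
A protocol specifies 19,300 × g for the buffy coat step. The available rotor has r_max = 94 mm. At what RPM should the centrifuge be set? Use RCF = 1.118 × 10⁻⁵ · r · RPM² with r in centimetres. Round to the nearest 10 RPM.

N ≈ 13550 RPM

r = 94 mm = 9.4 cm
RCF = 1.118 × 10⁻⁵ × r × N²
19,300 = 1.118 × 10⁻⁵ × 9.4 × N²
N² = 19,300 / (10.5092 × 10⁻⁵) = 183,648,613
N ≈ √183,648,613 ≈ 13,551.7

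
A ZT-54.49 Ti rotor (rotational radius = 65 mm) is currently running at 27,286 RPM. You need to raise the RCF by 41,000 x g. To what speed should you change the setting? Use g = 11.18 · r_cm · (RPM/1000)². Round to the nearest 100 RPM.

N₂ ≈ 36200 RPM

r = 65 mm = 6.5 cm
Current RCF = 11.18 × 6.5 × (27.286)² = 11.18 × 6.5 × 744.525796 ≈ 54,104.7 × g
Target RCF = 54,104.7 + 41,000 = 95,104.7 × g
(N/1000)² = 95,104.7 / 72.67 = 1308.72
N = 1000 × √1308.72 ≈ 36,176.2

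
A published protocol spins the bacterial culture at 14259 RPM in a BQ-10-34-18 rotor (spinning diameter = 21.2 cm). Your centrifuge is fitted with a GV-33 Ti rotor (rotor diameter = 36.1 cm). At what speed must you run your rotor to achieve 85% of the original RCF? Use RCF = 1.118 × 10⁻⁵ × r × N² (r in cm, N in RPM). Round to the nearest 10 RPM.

10070 RPM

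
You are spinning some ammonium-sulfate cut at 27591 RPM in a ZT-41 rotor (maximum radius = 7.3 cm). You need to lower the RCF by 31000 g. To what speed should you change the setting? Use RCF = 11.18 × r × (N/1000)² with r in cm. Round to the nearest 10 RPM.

N₂ ≈ 19530 RPM

Current RCF = 11.18 × 7.3 × (27.591)² = 11.18 × 7.3 × 761.263281 ≈ 62,129.7 × g
Target RCF = 62,129.7 − 31,000 = 31,129.7 × g
(N/1000)² = 31,129.7 / 81.614 = 381.426
N = 1000 × √381.426 ≈ 19,530.1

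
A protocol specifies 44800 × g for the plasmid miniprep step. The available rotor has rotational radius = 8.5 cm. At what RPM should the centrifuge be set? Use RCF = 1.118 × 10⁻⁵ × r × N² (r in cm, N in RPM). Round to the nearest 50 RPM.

44,800 = 1.118 × 10⁻⁵ × 8.5 × N²
N² = 44,800 / (9.503 × 10⁻⁵) = 471,430,075
N ≈ √471,430,075 ≈ 21,712.4

N ≈ 21700 RPM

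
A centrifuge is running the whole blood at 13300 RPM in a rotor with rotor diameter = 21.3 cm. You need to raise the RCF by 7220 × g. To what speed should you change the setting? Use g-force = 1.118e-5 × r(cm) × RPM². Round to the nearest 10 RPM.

15410 RPM

r = 21.3 / 2 = 10.65 cm
Current RCF = 1.118 × 10⁻⁵ × 10.65 × (13300)² = 1.118 × 10⁻⁵ × 10.65 × 176,890,000 ≈ 21,061.8 × g
Target RCF = 21,061.8 + 7,220 = 28,281.8 × g
N² = 28,281.8 / (11.9067 × 10⁻⁵) = 237,528,450
N ≈ √237,528,450 ≈ 15,412.0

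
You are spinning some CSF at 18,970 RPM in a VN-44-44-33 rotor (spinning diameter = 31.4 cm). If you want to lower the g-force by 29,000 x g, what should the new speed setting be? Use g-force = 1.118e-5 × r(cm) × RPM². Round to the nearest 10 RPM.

r = 31.4 / 2 = 15.7 cm
Current RCF = 1.118 × 10⁻⁵ × 15.7 × (18970)² = 1.118 × 10⁻⁵ × 15.7 × 359,860,900 ≈ 63,164.9 × g
Target RCF = 63,164.9 − 29,000 = 34,164.9 × g
N² = 34,164.9 / (17.5526 × 10⁻⁵) = 194,642,959
N ≈ √194,642,959 ≈ 13,951.5

≈ 13950 RPM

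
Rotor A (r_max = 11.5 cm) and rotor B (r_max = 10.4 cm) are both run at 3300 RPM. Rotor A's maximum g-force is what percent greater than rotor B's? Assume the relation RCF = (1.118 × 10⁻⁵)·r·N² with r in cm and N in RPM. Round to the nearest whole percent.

At equal RPM, RCF scales linearly with r: ratio = 11.5 / 10.4 = 1.1058.
So rotor A delivers 10.6% more g-force.

11%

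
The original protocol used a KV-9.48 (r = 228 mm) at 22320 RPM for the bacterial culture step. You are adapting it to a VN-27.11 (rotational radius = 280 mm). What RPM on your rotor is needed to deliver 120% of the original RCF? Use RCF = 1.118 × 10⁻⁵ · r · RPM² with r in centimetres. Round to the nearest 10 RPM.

Original rotor: r = 228 mm = 22.8 cm
RCF_original = 1.118 × 10⁻⁵ × 22.8 × (22320)² = 1.118 × 10⁻⁵ × 22.8 × 498,182,400 ≈ 126,988.7 × g
Target RCF = 1.2 × 126,988.7 ≈ 152,386.4 × g
Your rotor: r = 280 mm = 28.0 cm
152,386.4 = 1.118 × 10⁻⁵ × 28 × N²
N² = 152,386.4 / (31.304 × 10⁻⁵) = 486,795,298
N ≈ √486,795,298 ≈ 22,063.4

≈ 22060 RPM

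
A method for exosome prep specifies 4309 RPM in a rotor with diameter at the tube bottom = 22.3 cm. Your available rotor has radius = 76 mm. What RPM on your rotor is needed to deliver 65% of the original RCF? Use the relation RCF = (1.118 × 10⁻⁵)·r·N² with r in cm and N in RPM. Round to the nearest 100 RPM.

4200 RPM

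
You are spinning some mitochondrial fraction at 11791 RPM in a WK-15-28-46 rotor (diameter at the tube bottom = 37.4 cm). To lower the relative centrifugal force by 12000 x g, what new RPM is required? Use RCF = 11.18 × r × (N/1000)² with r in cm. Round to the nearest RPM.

r = 37.4 / 2 = 18.7 cm
Current RCF = 11.18 × 18.7 × (11.791)² = 11.18 × 18.7 × 139.027681 ≈ 29,066 × g
Target RCF = 29,066 − 12,000 = 17,066 × g
(N/1000)² = 17,066 / 209.066 = 81.62972
N = 1000 × √81.62972 ≈ 9,034.9

9035 RPM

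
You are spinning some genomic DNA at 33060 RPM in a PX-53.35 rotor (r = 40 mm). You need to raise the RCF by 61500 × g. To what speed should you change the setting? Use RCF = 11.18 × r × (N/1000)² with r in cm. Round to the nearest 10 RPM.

N₂ ≈ 49680 RPM

r = 40 mm = 4.0 cm
Current RCF = 11.18 × 4 × (33.06)² = 11.18 × 4 × 1,092.9636 ≈ 48,877.3 × g
Target RCF = 48,877.3 + 61,500 = 110,377.3 × g
(N/1000)² = 110,377.3 / 44.72 = 2468.186
N = 1000 × √2468.186 ≈ 49,680.8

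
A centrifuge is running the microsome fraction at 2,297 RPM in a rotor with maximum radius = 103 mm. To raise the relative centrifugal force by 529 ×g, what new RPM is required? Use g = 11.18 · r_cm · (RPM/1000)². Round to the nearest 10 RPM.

r = 103 mm = 10.3 cm
Current RCF = 11.18 × 10.3 × (2.297)² = 11.18 × 10.3 × 5.276209 ≈ 607.6 × g
Target RCF = 607.6 + 529 = 1,136.6 × g
(N/1000)² = 1,136.6 / 115.154 = 9.870261
N = 1000 × √9.870261 ≈ 3,141.7

≈ 3140 RPM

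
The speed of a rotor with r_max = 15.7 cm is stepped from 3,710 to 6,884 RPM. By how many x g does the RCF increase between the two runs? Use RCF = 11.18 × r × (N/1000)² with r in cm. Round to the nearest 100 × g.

RCF₁ = 11.18 × 15.7 × (3.71)² = 11.18 × 15.7 × 13.7641 ≈ 2,416 × g
RCF₂ = 11.18 × 15.7 × (6.884)² = 11.18 × 15.7 × 47.389456 ≈ 8,318.1 × g
Increase = 8,318.1 − 2,416 = 5,902.1

≈ 5900 x g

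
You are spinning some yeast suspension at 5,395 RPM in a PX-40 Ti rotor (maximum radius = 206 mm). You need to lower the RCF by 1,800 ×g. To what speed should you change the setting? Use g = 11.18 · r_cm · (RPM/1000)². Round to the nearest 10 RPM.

r = 206 mm = 20.6 cm
Current RCF = 11.18 × 20.6 × (5.395)² = 11.18 × 20.6 × 29.106025 ≈ 6,703.4 × g
Target RCF = 6,703.4 − 1,800 = 4,903.4 × g
(N/1000)² = 4,903.4 / 230.308 = 21.29062
N = 1000 × √21.29062 ≈ 4,614.2

≈ 4610 RPM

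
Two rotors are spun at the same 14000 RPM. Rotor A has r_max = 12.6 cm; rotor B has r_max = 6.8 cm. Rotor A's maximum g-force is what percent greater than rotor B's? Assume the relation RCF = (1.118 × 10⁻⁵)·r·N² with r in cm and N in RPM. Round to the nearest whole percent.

At equal RPM, RCF scales linearly with r: ratio = 12.6 / 6.8 = 1.8529.
So rotor A delivers 85.3% more g-force.

85%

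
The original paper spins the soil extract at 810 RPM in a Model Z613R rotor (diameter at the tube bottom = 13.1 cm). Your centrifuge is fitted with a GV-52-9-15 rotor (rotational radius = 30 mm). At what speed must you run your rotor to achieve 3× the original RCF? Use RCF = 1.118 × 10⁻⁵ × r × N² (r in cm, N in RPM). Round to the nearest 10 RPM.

2070 RPM

Original rotor: r = 13.1 / 2 = 6.55 cm
RCF = 1.118 × 10⁻⁵ × r × N²
RCF_original = 1.118 × 10⁻⁵ × 6.55 × (810)² = 1.118 × 10⁻⁵ × 6.55 × 656,100 ≈ 48 × g
Target RCF = 3 × 48 ≈ 144 × g
Your rotor: r = 30 mm = 3.0 cm
144 = 1.118 × 10⁻⁵ × 3 × N²
N² = 144 / (3.354 × 10⁻⁵) = 4,293,381
N ≈ √4,293,381 ≈ 2,072.0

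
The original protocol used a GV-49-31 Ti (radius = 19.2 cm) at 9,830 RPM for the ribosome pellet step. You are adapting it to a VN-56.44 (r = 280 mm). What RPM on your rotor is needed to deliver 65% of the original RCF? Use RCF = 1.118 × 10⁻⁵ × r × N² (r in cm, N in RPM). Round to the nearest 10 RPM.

6560 RPM

RCF_original = 1.118 × 10⁻⁵ × 19.2 × (9830)² = 1.118 × 10⁻⁵ × 19.2 × 96,628,900 ≈ 20,742 × g
Target RCF = 0.65 × 20,742 ≈ 13,482.3 × g
Your rotor: r = 280 mm = 28.0 cm
13,482.3 = 1.118 × 10⁻⁵ × 28 × N²
N² = 13,482.3 / (31.304 × 10⁻⁵) = 43,068,937
N ≈ √43,068,937 ≈ 6,562.7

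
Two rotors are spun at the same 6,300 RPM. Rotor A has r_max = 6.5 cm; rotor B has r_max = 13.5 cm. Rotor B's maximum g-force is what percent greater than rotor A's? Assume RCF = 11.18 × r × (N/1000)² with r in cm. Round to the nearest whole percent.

108%

At equal RPM, RCF scales linearly with r: ratio = 13.5 / 6.5 = 2.0769.
So rotor B delivers 107.7% more g-force.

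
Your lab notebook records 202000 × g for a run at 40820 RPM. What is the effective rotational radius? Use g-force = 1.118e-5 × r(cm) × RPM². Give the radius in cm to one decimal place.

202000 = 1.118 × 10⁻⁵ × r × (40820)²
r = 202000 / (1.118 × 10⁻⁵ × 1,666,272,400) = 202000 / 18628.93 ≈ 10.843 cm

r ≈ 10.8 cm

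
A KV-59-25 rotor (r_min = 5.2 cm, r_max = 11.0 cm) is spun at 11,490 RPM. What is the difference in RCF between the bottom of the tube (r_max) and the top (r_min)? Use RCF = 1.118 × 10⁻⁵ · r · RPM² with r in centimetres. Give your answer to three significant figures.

≈ 8560 ×g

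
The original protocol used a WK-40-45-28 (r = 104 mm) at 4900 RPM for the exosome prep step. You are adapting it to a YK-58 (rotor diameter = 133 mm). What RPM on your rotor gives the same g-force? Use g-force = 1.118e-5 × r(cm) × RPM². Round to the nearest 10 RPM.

≈ 6130 RPM

Original rotor: r = 104 mm = 10.4 cm
RCF = 1.118 × 10⁻⁵ × r × N²
RCF_original = 1.118 × 10⁻⁵ × 10.4 × (4900)² = 1.118 × 10⁻⁵ × 10.4 × 24,010,000 ≈ 2,791.7 × g
Your rotor: r = 133 mm / 2 = 66.5 mm = 6.65 cm
2,791.7 = 1.118 × 10⁻⁵ × 6.65 × N²
N² = 2,791.7 / (7.4347 × 10⁻⁵) = 37,549,599
N ≈ √37,549,599 ≈ 6,127.8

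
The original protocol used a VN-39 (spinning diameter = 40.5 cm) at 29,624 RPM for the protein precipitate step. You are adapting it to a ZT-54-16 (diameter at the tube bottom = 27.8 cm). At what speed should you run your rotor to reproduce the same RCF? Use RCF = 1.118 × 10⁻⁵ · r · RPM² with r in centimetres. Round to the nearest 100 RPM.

35800 RPM

Original rotor: r = 40.5 / 2 = 20.25 cm
RCF = 1.118 × 10⁻⁵ × r × N²
RCF_original = 1.118 × 10⁻⁵ × 20.25 × (29624)² = 1.118 × 10⁻⁵ × 20.25 × 877,581,376 ≈ 198,680 × g
Your rotor: r = 27.8 / 2 = 13.9 cm
198,680 = 1.118 × 10⁻⁵ × 13.9 × N²
N² = 198,680 / (15.5402 × 10⁻⁵) = 1,278,490,624
N ≈ √1,278,490,624 ≈ 35,756.0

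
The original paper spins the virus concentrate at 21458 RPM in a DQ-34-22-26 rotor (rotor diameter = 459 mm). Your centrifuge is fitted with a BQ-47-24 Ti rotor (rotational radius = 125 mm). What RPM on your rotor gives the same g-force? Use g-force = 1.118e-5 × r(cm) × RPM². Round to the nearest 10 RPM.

Original rotor: r = 459 mm / 2 = 229.5 mm = 22.95 cm
RCF_original = 1.118 × 10⁻⁵ × 22.95 × (21458)² = 1.118 × 10⁻⁵ × 22.95 × 460,445,764 ≈ 118,141.6 × g
Your rotor: r = 125 mm = 12.5 cm
118,141.6 = 1.118 × 10⁻⁵ × 12.5 × N²
N² = 118,141.6 / (13.975 × 10⁻⁵) = 845,378,175
N ≈ √845,378,175 ≈ 29,075.4

≈ 29080 RPM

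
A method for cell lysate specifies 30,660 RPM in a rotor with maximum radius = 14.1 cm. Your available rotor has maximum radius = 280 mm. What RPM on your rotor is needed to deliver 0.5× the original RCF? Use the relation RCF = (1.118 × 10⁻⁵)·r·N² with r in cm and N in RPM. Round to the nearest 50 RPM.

≈ 15400 RPM

RCF_original = 1.118 × 10⁻⁵ × 14.1 × (30660)² = 1.118 × 10⁻⁵ × 14.1 × 940,035,600 ≈ 148,185.3 × g
Target RCF = 0.5 × 148,185.3 ≈ 74,092.6 × g
Your rotor: r = 280 mm = 28.0 cm
74,092.6 = 1.118 × 10⁻⁵ × 28 × N²
N² = 74,092.6 / (31.304 × 10⁻⁵) = 236,687,324
N ≈ √236,687,324 ≈ 15,384.6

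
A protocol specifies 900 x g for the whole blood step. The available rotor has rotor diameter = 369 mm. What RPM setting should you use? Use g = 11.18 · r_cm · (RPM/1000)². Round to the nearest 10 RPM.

r = 369 mm / 2 = 184.5 mm = 18.45 cm
900 = 11.18 × 18.45 × (N/1000)²
(N/1000)² = 900 / 206.271 = 4.363192
N = 1000 × √4.363192 ≈ 2,088.8

N ≈ 2090 RPM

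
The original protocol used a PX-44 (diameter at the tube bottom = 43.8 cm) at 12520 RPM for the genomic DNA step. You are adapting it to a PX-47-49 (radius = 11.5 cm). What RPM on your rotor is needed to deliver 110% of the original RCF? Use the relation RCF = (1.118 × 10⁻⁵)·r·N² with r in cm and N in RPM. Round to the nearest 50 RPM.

≈ 18100 RPM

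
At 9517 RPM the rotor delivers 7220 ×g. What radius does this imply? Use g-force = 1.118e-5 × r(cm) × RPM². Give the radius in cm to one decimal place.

r ≈ 7.1 cm

7220 = 1.118 × 10⁻⁵ × r × (9517)²
r = 7220 / (1.118 × 10⁻⁵ × 90,573,289) = 7220 / 1012.609 ≈ 7.130 cm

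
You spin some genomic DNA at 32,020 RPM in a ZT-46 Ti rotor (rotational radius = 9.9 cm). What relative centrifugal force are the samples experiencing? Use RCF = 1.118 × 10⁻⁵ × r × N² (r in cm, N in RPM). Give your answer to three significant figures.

RCF ≈ 113000 ×g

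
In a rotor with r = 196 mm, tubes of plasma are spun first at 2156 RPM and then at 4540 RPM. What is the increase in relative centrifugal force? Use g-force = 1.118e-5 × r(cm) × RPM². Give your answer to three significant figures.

r = 196 mm = 19.6 cm
RCF₁ = 1.118 × 10⁻⁵ × 19.6 × (2156)² = 1.118 × 10⁻⁵ × 19.6 × 4,648,336 ≈ 1,018.6 × g
RCF₂ = 1.118 × 10⁻⁵ × 19.6 × (4540)² = 1.118 × 10⁻⁵ × 19.6 × 20,611,600 ≈ 4,516.6 × g
Increase = 4,516.6 − 1,018.6 = 3,498

≈ 3500 x g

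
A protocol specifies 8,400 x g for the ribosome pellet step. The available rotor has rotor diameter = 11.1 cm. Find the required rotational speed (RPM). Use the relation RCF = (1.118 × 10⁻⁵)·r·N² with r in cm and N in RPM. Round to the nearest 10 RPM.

≈ 11640 RPM

r = 11.1 / 2 = 5.55 cm
RCF = 1.118 × 10⁻⁵ × r × N²
8,400 = 1.118 × 10⁻⁵ × 5.55 × N²
N² = 8,400 / (6.2049 × 10⁻⁵) = 135,376,880
N ≈ √135,376,880 ≈ 11,635.2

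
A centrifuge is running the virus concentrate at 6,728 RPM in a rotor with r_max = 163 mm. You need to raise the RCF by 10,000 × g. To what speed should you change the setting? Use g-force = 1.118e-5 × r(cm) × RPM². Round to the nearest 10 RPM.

r = 163 mm = 16.3 cm
Current RCF = 1.118 × 10⁻⁵ × 16.3 × (6728)² = 1.118 × 10⁻⁵ × 16.3 × 45,265,984 ≈ 8,249 × g
Target RCF = 8,249 + 10,000 = 18,249 × g
N² = 18,249 / (18.2234 × 10⁻⁵) = 100,140,479
N ≈ √100,140,479 ≈ 10,007.0

10010 RPM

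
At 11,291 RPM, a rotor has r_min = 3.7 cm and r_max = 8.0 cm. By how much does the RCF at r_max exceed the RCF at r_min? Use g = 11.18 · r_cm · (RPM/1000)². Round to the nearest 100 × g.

6100 ×g

RCF_max = 11.18 × 8 × (11.291)² = 11.18 × 8 × 127.486681 ≈ 11,402.4 × g
RCF_min = 11.18 × 3.7 × (11.291)² = 11.18 × 3.7 × 127.486681 ≈ 5,273.6 × g
ΔRCF = 11,402.4 − 5,273.6 = 6,128.8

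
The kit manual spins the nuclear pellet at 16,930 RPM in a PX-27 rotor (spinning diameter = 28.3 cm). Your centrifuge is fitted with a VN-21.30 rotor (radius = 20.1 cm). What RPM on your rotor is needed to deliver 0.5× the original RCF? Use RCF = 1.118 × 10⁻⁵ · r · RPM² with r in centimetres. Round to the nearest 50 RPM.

Original rotor: r = 28.3 / 2 = 14.15 cm
RCF_original = 1.118 × 10⁻⁵ × 14.15 × (16930)² = 1.118 × 10⁻⁵ × 14.15 × 286,624,900 ≈ 45,343.2 × g
Target RCF = 0.5 × 45,343.2 ≈ 22,671.6 × g
22,671.6 = 1.118 × 10⁻⁵ × 20.1 × N²
N² = 22,671.6 / (22.4718 × 10⁻⁵) = 100,889,114
N ≈ √100,889,114 ≈ 10,044.4

≈ 10050 RPM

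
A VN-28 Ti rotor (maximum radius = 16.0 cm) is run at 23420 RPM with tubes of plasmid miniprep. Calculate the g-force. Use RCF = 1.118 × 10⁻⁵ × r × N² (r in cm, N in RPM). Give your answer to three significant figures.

≈ 98100 x g

RCF = 1.118 × 10⁻⁵ × 16 × (23420)² = 1.118 × 10⁻⁵ × 16 × 548,496,400 ≈ 98,115 × g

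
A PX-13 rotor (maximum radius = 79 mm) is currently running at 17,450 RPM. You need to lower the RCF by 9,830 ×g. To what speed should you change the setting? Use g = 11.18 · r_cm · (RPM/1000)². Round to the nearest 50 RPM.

≈ 13900 RPM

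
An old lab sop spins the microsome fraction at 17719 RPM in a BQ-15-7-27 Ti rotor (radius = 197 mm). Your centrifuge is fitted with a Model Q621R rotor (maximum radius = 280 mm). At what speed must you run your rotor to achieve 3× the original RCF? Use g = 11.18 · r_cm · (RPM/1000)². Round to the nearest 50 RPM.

Original rotor: r = 197 mm = 19.7 cm
RCF = 11.18 × r × (N/1000)²
RCF_original = 11.18 × 19.7 × (17.719)² = 11.18 × 19.7 × 313.962961 ≈ 69,149.1 × g
Target RCF = 3 × 69,149.1 ≈ 207,447.3 × g
Your rotor: r = 280 mm = 28.0 cm
207,447.3 = 11.18 × 28 × (N/1000)²
(N/1000)² = 207,447.3 / 313.04 = 662.6862
N = 1000 × √662.6862 ≈ 25,742.7

≈ 25750 RPM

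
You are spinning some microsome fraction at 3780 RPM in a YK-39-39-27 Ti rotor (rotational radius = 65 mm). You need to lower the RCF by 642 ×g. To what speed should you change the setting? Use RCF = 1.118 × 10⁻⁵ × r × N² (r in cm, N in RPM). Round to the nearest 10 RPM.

r = 65 mm = 6.5 cm
Current RCF = 1.118 × 10⁻⁵ × 6.5 × (3780)² = 1.118 × 10⁻⁵ × 6.5 × 14,288,400 ≈ 1,038.3 × g
Target RCF = 1,038.3 − 642 = 396.3 × g
N² = 396.3 / (7.267 × 10⁻⁵) = 5,453,420
N ≈ √5,453,420 ≈ 2,335.3

N₂ ≈ 2340 RPM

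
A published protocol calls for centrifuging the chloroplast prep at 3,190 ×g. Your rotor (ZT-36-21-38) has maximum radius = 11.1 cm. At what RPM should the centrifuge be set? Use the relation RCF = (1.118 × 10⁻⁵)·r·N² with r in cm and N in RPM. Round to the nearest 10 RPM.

3,190 = 1.118 × 10⁻⁵ × 11.1 × N²
N² = 3,190 / (12.4098 × 10⁻⁵) = 25,705,491
N ≈ √25,705,491 ≈ 5,070.1

≈ 5070 RPM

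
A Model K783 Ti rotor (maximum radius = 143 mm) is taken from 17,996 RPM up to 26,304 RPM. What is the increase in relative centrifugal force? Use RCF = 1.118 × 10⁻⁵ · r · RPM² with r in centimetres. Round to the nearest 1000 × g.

≈ 59000 g

r = 143 mm = 14.3 cm
RCF₁ = 1.118 × 10⁻⁵ × 14.3 × (17996)² = 1.118 × 10⁻⁵ × 14.3 × 323,856,016 ≈ 51,776.2 × g
RCF₂ = 1.118 × 10⁻⁵ × 14.3 × (26304)² = 1.118 × 10⁻⁵ × 14.3 × 691,900,416 ≈ 110,616.9 × g
Increase = 110,616.9 − 51,776.2 = 58,840.7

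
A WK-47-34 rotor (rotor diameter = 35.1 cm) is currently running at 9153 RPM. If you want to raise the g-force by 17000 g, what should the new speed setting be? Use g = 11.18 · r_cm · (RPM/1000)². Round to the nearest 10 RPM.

N₂ ≈ 13050 RPM

r = 35.1 / 2 = 17.55 cm
Current RCF = 11.18 × 17.55 × (9.153)² = 11.18 × 17.55 × 83.777409 ≈ 16,437.9 × g
Target RCF = 16,437.9 + 17,000 = 33,437.9 × g
(N/1000)² = 33,437.9 / 196.209 = 170.4198
N = 1000 × √170.4198 ≈ 13,054.5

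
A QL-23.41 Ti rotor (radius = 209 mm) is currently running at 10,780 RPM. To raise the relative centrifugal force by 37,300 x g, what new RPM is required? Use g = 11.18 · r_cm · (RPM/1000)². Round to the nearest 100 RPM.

16600 RPM

r = 209 mm = 20.9 cm
Current RCF = 11.18 × 20.9 × (10.78)² = 11.18 × 20.9 × 116.2084 ≈ 27,153.5 × g
Target RCF = 27,153.5 + 37,300 = 64,453.5 × g
(N/1000)² = 64,453.5 / 233.662 = 275.8407
N = 1000 × √275.8407 ≈ 16,608.5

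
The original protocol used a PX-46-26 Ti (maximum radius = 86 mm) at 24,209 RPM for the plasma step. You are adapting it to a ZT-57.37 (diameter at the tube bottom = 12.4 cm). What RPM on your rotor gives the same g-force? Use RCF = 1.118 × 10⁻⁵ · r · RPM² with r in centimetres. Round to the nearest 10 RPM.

≈ 28510 RPM

Original rotor: r = 86 mm = 8.6 cm
RCF = 1.118 × 10⁻⁵ × r × N²
RCF_original = 1.118 × 10⁻⁵ × 8.6 × (24209)² = 1.118 × 10⁻⁵ × 8.6 × 586,075,681 ≈ 56,350 × g
Your rotor: r = 12.4 / 2 = 6.2 cm
56,350 = 1.118 × 10⁻⁵ × 6.2 × N²
N² = 56,350 / (6.9316 × 10⁻⁵) = 812,943,621
N ≈ √812,943,621 ≈ 28,512.2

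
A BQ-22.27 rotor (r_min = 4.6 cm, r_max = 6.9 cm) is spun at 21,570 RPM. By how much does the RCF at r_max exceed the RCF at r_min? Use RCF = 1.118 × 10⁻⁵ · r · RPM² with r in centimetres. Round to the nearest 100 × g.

12000 x g

RCF_max = 1.118 × 10⁻⁵ × 6.9 × (21570)² = 1.118 × 10⁻⁵ × 6.9 × 465,264,900 ≈ 35,891.5 × g
RCF_min = 1.118 × 10⁻⁵ × 4.6 × (21570)² = 1.118 × 10⁻⁵ × 4.6 × 465,264,900 ≈ 23,927.6 × g
ΔRCF = 35,891.5 − 23,927.6 = 11,963.9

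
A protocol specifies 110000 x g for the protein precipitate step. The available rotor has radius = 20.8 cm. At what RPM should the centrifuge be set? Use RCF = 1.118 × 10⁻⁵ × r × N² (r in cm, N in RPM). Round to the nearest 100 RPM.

21700 RPM

RCF = 1.118 × 10⁻⁵ × r × N²
110,000 = 1.118 × 10⁻⁵ × 20.8 × N²
N² = 110,000 / (23.2544 × 10⁻⁵) = 473,028,760
N ≈ √473,028,760 ≈ 21,749.2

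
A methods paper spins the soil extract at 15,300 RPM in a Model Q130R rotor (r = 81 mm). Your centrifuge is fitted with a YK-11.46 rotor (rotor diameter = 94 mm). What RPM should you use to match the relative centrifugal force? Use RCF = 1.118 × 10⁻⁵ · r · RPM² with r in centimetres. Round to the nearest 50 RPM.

Original rotor: r = 81 mm = 8.1 cm
RCF_original = 1.118 × 10⁻⁵ × 8.1 × (15300)² = 1.118 × 10⁻⁵ × 8.1 × 234,090,000 ≈ 21,198.7 × g
Your rotor: r = 94 mm / 2 = 47 mm = 4.7 cm
21,198.7 = 1.118 × 10⁻⁵ × 4.7 × N²
N² = 21,198.7 / (5.2546 × 10⁻⁵) = 403,431,279
N ≈ √403,431,279 ≈ 20,085.6

≈ 20100 RPM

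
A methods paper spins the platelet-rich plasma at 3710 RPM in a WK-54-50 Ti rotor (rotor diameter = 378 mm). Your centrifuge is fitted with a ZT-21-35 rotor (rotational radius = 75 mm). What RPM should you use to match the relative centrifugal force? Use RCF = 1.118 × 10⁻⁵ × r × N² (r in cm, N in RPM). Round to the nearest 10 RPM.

5890 RPM

Original rotor: r = 378 mm / 2 = 189 mm = 18.9 cm
RCF = 1.118 × 10⁻⁵ × r × N²
RCF_original = 1.118 × 10⁻⁵ × 18.9 × (3710)² = 1.118 × 10⁻⁵ × 18.9 × 13,764,100 ≈ 2,908.4 × g
Your rotor: r = 75 mm = 7.5 cm
2,908.4 = 1.118 × 10⁻⁵ × 7.5 × N²
N² = 2,908.4 / (8.385 × 10⁻⁵) = 34,685,748
N ≈ √34,685,748 ≈ 5,889.5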